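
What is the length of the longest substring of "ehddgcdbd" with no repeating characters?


Input: "ehddgcdbd"
Sliding window (track last position of each char):
  Position 0 ('e'): window [0,0] length 1 -- new best
  Position 1 ('h'): window [0,1] length 2 -- new best
  Position 2 ('d'): window [0,2] length 3 -- new best
  Position 3 ('d'): repeat (last at 2), move window start to 3
  Position 3 ('d'): window [3,3] length 1
  Position 4 ('g'): window [3,4] length 2
  Position 5 ('c'): window [3,5] length 3
  Position 6 ('d'): repeat (last at 3), move window start to 4
  Position 6 ('d'): window [4,6] length 3
  Position 7 ('b'): window [4,7] length 4 -- new best
  Position 8 ('d'): repeat (last at 6), move window start to 7
  Position 8 ('d'): window [7,8] length 2
Longest substring with no repeats: "gcdb" with length 4

4


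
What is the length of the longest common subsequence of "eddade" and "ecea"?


LCS of "eddade" and "ecea"
DP table:
           e    c    e    a
      0    0    0    0    0
  e   0    1    1    1    1
  d   0    1    1    1    1
  d   0    1    1    1    1
  a   0    1    1    1    2
  d   0    1    1    1    2
  e   0    1    1    2    2
LCS length = dp[6][4] = 2

2


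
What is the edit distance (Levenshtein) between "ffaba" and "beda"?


Computing edit distance: "ffaba" -> "beda"
DP table:
           b    e    d    a
      0    1    2    3    4
  f   1    1    2    3    4
  f   2    2    2    3    4
  a   3    3    3    3    3
  b   4    3    4    4    4
  a   5    4    4    5    4
Edit distance = dp[5][4] = 4

4


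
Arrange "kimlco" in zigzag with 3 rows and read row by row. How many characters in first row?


Zigzag "kimlco" into 3 rows:
Placing characters:
  'k' => row 0
  'i' => row 1
  'm' => row 2
  'l' => row 1
  'c' => row 0
  'o' => row 1
Rows:
  Row 0: "kc"
  Row 1: "ilo"
  Row 2: "m"
First row length: 2

2


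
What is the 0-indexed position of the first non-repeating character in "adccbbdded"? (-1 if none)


Input: adccbbdded
Character frequencies:
  'a': 1
  'b': 2
  'c': 2
  'd': 4
  'e': 1
Scanning left to right for freq == 1:
  Position 0 ('a'): unique! => answer = 0

0


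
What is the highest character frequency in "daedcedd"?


Input: daedcedd
Character counts:
  'a': 1
  'c': 1
  'd': 4
  'e': 2
Maximum frequency: 4

4


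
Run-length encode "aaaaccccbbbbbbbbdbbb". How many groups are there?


Input: aaaaccccbbbbbbbbdbbb
Scanning for consecutive runs:
  Group 1: 'a' x 4 (positions 0-3)
  Group 2: 'c' x 4 (positions 4-7)
  Group 3: 'b' x 8 (positions 8-15)
  Group 4: 'd' x 1 (positions 16-16)
  Group 5: 'b' x 3 (positions 17-19)
Total groups: 5

5


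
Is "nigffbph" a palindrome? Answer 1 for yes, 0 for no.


Input: nigffbph
Reversed: hpbffgin
  Compare pos 0 ('n') with pos 7 ('h'): MISMATCH
  Compare pos 1 ('i') with pos 6 ('p'): MISMATCH
  Compare pos 2 ('g') with pos 5 ('b'): MISMATCH
  Compare pos 3 ('f') with pos 4 ('f'): match
Result: not a palindrome

0


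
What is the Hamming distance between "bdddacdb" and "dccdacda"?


Comparing "bdddacdb" and "dccdacda" position by position:
  Position 0: 'b' vs 'd' => differ
  Position 1: 'd' vs 'c' => differ
  Position 2: 'd' vs 'c' => differ
  Position 3: 'd' vs 'd' => same
  Position 4: 'a' vs 'a' => same
  Position 5: 'c' vs 'c' => same
  Position 6: 'd' vs 'd' => same
  Position 7: 'b' vs 'a' => differ
Total differences (Hamming distance): 4

4


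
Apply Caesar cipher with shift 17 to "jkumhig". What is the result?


Caesar cipher: shift "jkumhig" by 17
  'j' (pos 9) + 17 = pos 0 = 'a'
  'k' (pos 10) + 17 = pos 1 = 'b'
  'u' (pos 20) + 17 = pos 11 = 'l'
  'm' (pos 12) + 17 = pos 3 = 'd'
  'h' (pos 7) + 17 = pos 24 = 'y'
  'i' (pos 8) + 17 = pos 25 = 'z'
  'g' (pos 6) + 17 = pos 23 = 'x'
Result: abldyzx

abldyzx


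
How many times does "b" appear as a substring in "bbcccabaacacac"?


Searching for "b" in "bbcccabaacacac"
Scanning each position:
  Position 0: "b" => MATCH
  Position 1: "b" => MATCH
  Position 2: "c" => no
  Position 3: "c" => no
  Position 4: "c" => no
  Position 5: "a" => no
  Position 6: "b" => MATCH
  Position 7: "a" => no
  Position 8: "a" => no
  Position 9: "c" => no
  Position 10: "a" => no
  Position 11: "c" => no
  Position 12: "a" => no
  Position 13: "c" => no
Total occurrences: 3

3


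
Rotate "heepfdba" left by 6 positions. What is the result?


Input: "heepfdba", rotate left by 6
First 6 characters: "heepfd"
Remaining characters: "ba"
Concatenate remaining + first: "ba" + "heepfd" = "baheepfd"

baheepfd


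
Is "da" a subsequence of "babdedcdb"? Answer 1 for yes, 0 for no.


Check if "da" is a subsequence of "babdedcdb"
Greedy scan:
  Position 0 ('b'): no match needed
  Position 1 ('a'): no match needed
  Position 2 ('b'): no match needed
  Position 3 ('d'): matches sub[0] = 'd'
  Position 4 ('e'): no match needed
  Position 5 ('d'): no match needed
  Position 6 ('c'): no match needed
  Position 7 ('d'): no match needed
  Position 8 ('b'): no match needed
Only matched 1/2 characters => not a subsequence

0


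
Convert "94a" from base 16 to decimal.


Input: "94a" in base 16
Positional expansion:
  Digit '9' (value 9) x 16^2 = 2304
  Digit '4' (value 4) x 16^1 = 64
  Digit 'a' (value 10) x 16^0 = 10
Sum = 2378

2378


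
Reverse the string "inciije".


Input: inciije
Reading characters right to left:
  Position 6: 'e'
  Position 5: 'j'
  Position 4: 'i'
  Position 3: 'i'
  Position 2: 'c'
  Position 1: 'n'
  Position 0: 'i'
Reversed: ejiicni

ejiicni


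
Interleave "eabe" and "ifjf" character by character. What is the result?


Interleaving "eabe" and "ifjf":
  Position 0: 'e' from first, 'i' from second => "ei"
  Position 1: 'a' from first, 'f' from second => "af"
  Position 2: 'b' from first, 'j' from second => "bj"
  Position 3: 'e' from first, 'f' from second => "ef"
Result: eiafbjef

eiafbjef


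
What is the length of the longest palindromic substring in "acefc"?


Input: "acefc"
Checking substrings for palindromes:
  No multi-char palindromic substrings found
Longest palindromic substring: "a" with length 1

1


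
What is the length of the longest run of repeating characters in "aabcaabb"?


Input: "aabcaabb"
Scanning for longest run:
  Position 1 ('a'): continues run of 'a', length=2
  Position 2 ('b'): new char, reset run to 1
  Position 3 ('c'): new char, reset run to 1
  Position 4 ('a'): new char, reset run to 1
  Position 5 ('a'): continues run of 'a', length=2
  Position 6 ('b'): new char, reset run to 1
  Position 7 ('b'): continues run of 'b', length=2
Longest run: 'a' with length 2

2


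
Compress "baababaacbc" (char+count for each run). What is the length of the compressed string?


Input: baababaacbc
Runs:
  'b' x 1 => "b1"
  'a' x 2 => "a2"
  'b' x 1 => "b1"
  'a' x 1 => "a1"
  'b' x 1 => "b1"
  'a' x 2 => "a2"
  'c' x 1 => "c1"
  'b' x 1 => "b1"
  'c' x 1 => "c1"
Compressed: "b1a2b1a1b1a2c1b1c1"
Compressed length: 18

18


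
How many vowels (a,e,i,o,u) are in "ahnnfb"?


Input: ahnnfb
Checking each character:
  'a' at position 0: vowel (running total: 1)
  'h' at position 1: consonant
  'n' at position 2: consonant
  'n' at position 3: consonant
  'f' at position 4: consonant
  'b' at position 5: consonant
Total vowels: 1

1


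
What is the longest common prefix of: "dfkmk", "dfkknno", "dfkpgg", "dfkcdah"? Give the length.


Words: dfkmk, dfkknno, dfkpgg, dfkcdah
  Position 0: all 'd' => match
  Position 1: all 'f' => match
  Position 2: all 'k' => match
  Position 3: ('m', 'k', 'p', 'c') => mismatch, stop
LCP = "dfk" (length 3)

3


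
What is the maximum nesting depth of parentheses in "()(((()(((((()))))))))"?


Input: "()(((()(((((()))))))))"
Tracking depth:
  Position 0 '(': depth becomes 1
  Position 1 ')': depth becomes 0
  Position 2 '(': depth becomes 1
  Position 3 '(': depth becomes 2
  Position 4 '(': depth becomes 3
  Position 5 '(': depth becomes 4
  Position 6 ')': depth becomes 3
  Position 7 '(': depth becomes 4
  Position 8 '(': depth becomes 5
  Position 9 '(': depth becomes 6
  Position 10 '(': depth becomes 7
  Position 11 '(': depth becomes 8
  Position 12 '(': depth becomes 9
  Position 13 ')': depth becomes 8
  Position 14 ')': depth becomes 7
  Position 15 ')': depth becomes 6
  Position 16 ')': depth becomes 5
  Position 17 ')': depth becomes 4
  Position 18 ')': depth becomes 3
  Position 19 ')': depth becomes 2
  Position 20 ')': depth becomes 1
  Position 21 ')': depth becomes 0
Maximum depth reached: 9

9


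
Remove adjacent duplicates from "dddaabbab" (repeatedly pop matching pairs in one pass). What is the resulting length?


Input: dddaabbab
Stack-based adjacent duplicate removal:
  Read 'd': push. Stack: d
  Read 'd': matches stack top 'd' => pop. Stack: (empty)
  Read 'd': push. Stack: d
  Read 'a': push. Stack: da
  Read 'a': matches stack top 'a' => pop. Stack: d
  Read 'b': push. Stack: db
  Read 'b': matches stack top 'b' => pop. Stack: d
  Read 'a': push. Stack: da
  Read 'b': push. Stack: dab
Final stack: "dab" (length 3)

3


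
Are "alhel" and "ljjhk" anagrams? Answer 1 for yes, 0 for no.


Strings: "alhel", "ljjhk"
Sorted first:  aehll
Sorted second: hjjkl
Differ at position 0: 'a' vs 'h' => not anagrams

0


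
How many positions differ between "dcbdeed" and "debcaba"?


Comparing "dcbdeed" and "debcaba" position by position:
  Position 0: 'd' vs 'd' => same
  Position 1: 'c' vs 'e' => DIFFER
  Position 2: 'b' vs 'b' => same
  Position 3: 'd' vs 'c' => DIFFER
  Position 4: 'e' vs 'a' => DIFFER
  Position 5: 'e' vs 'b' => DIFFER
  Position 6: 'd' vs 'a' => DIFFER
Positions that differ: 5

5


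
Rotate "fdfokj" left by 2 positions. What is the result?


Input: "fdfokj", rotate left by 2
First 2 characters: "fd"
Remaining characters: "fokj"
Concatenate remaining + first: "fokj" + "fd" = "fokjfd"

fokjfd


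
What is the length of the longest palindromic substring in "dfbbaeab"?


Input: "dfbbaeab"
Checking substrings for palindromes:
  [3:8] "baeab" (len 5) => palindrome
  [4:7] "aea" (len 3) => palindrome
  [2:4] "bb" (len 2) => palindrome
Longest palindromic substring: "baeab" with length 5

5


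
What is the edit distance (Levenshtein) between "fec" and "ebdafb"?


Computing edit distance: "fec" -> "ebdafb"
DP table:
           e    b    d    a    f    b
      0    1    2    3    4    5    6
  f   1    1    2    3    4    4    5
  e   2    1    2    3    4    5    5
  c   3    2    2    3    4    5    6
Edit distance = dp[3][6] = 6

6


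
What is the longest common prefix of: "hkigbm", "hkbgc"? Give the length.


Words: hkigbm, hkbgc
  Position 0: all 'h' => match
  Position 1: all 'k' => match
  Position 2: ('i', 'b') => mismatch, stop
LCP = "hk" (length 2)

2


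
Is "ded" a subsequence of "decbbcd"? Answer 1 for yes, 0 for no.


Check if "ded" is a subsequence of "decbbcd"
Greedy scan:
  Position 0 ('d'): matches sub[0] = 'd'
  Position 1 ('e'): matches sub[1] = 'e'
  Position 2 ('c'): no match needed
  Position 3 ('b'): no match needed
  Position 4 ('b'): no match needed
  Position 5 ('c'): no match needed
  Position 6 ('d'): matches sub[2] = 'd'
All 3 characters matched => is a subsequence

1


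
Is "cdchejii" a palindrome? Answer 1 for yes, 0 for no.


Input: cdchejii
Reversed: iijehcdc
  Compare pos 0 ('c') with pos 7 ('i'): MISMATCH
  Compare pos 1 ('d') with pos 6 ('i'): MISMATCH
  Compare pos 2 ('c') with pos 5 ('j'): MISMATCH
  Compare pos 3 ('h') with pos 4 ('e'): MISMATCH
Result: not a palindrome

0


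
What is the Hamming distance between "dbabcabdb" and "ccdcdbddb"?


Comparing "dbabcabdb" and "ccdcdbddb" position by position:
  Position 0: 'd' vs 'c' => differ
  Position 1: 'b' vs 'c' => differ
  Position 2: 'a' vs 'd' => differ
  Position 3: 'b' vs 'c' => differ
  Position 4: 'c' vs 'd' => differ
  Position 5: 'a' vs 'b' => differ
  Position 6: 'b' vs 'd' => differ
  Position 7: 'd' vs 'd' => same
  Position 8: 'b' vs 'b' => same
Total differences (Hamming distance): 7

7


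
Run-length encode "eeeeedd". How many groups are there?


Input: eeeeedd
Scanning for consecutive runs:
  Group 1: 'e' x 5 (positions 0-4)
  Group 2: 'd' x 2 (positions 5-6)
Total groups: 2

2


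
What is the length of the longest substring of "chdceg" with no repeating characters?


Input: "chdceg"
Sliding window (track last position of each char):
  Position 0 ('c'): window [0,0] length 1 -- new best
  Position 1 ('h'): window [0,1] length 2 -- new best
  Position 2 ('d'): window [0,2] length 3 -- new best
  Position 3 ('c'): repeat (last at 0), move window start to 1
  Position 3 ('c'): window [1,3] length 3
  Position 4 ('e'): window [1,4] length 4 -- new best
  Position 5 ('g'): window [1,5] length 5 -- new best
Longest substring with no repeats: "hdceg" with length 5

5


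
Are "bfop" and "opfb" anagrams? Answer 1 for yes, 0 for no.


Strings: "bfop", "opfb"
Sorted first:  bfop
Sorted second: bfop
Sorted forms match => anagrams

1


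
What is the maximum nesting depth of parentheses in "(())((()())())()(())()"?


Input: "(())((()())())()(())()"
Tracking depth:
  Position 0 '(': depth becomes 1
  Position 1 '(': depth becomes 2
  Position 2 ')': depth becomes 1
  Position 3 ')': depth becomes 0
  Position 4 '(': depth becomes 1
  Position 5 '(': depth becomes 2
  Position 6 '(': depth becomes 3
  Position 7 ')': depth becomes 2
  Position 8 '(': depth becomes 3
  Position 9 ')': depth becomes 2
  Position 10 ')': depth becomes 1
  Position 11 '(': depth becomes 2
  Position 12 ')': depth becomes 1
  Position 13 ')': depth becomes 0
  Position 14 '(': depth becomes 1
  Position 15 ')': depth becomes 0
  Position 16 '(': depth becomes 1
  Position 17 '(': depth becomes 2
  Position 18 ')': depth becomes 1
  Position 19 ')': depth becomes 0
  Position 20 '(': depth becomes 1
  Position 21 ')': depth becomes 0
Maximum depth reached: 3

3


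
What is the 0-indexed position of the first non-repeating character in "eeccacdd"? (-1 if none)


Input: eeccacdd
Character frequencies:
  'a': 1
  'c': 3
  'd': 2
  'e': 2
Scanning left to right for freq == 1:
  Position 0 ('e'): freq=2, skip
  Position 1 ('e'): freq=2, skip
  Position 2 ('c'): freq=3, skip
  Position 3 ('c'): freq=3, skip
  Position 4 ('a'): unique! => answer = 4

4


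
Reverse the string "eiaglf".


Input: eiaglf
Reading characters right to left:
  Position 5: 'f'
  Position 4: 'l'
  Position 3: 'g'
  Position 2: 'a'
  Position 1: 'i'
  Position 0: 'e'
Reversed: flgaie

flgaie


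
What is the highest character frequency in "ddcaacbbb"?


Input: ddcaacbbb
Character counts:
  'a': 2
  'b': 3
  'c': 2
  'd': 2
Maximum frequency: 3

3


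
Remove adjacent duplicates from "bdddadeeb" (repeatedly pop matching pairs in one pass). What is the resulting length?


Input: bdddadeeb
Stack-based adjacent duplicate removal:
  Read 'b': push. Stack: b
  Read 'd': push. Stack: bd
  Read 'd': matches stack top 'd' => pop. Stack: b
  Read 'd': push. Stack: bd
  Read 'a': push. Stack: bda
  Read 'd': push. Stack: bdad
  Read 'e': push. Stack: bdade
  Read 'e': matches stack top 'e' => pop. Stack: bdad
  Read 'b': push. Stack: bdadb
Final stack: "bdadb" (length 5)

5


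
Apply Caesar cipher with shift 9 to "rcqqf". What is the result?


Caesar cipher: shift "rcqqf" by 9
  'r' (pos 17) + 9 = pos 0 = 'a'
  'c' (pos 2) + 9 = pos 11 = 'l'
  'q' (pos 16) + 9 = pos 25 = 'z'
  'q' (pos 16) + 9 = pos 25 = 'z'
  'f' (pos 5) + 9 = pos 14 = 'o'
Result: alzzo

alzzo


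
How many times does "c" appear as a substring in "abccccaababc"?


Searching for "c" in "abccccaababc"
Scanning each position:
  Position 0: "a" => no
  Position 1: "b" => no
  Position 2: "c" => MATCH
  Position 3: "c" => MATCH
  Position 4: "c" => MATCH
  Position 5: "c" => MATCH
  Position 6: "a" => no
  Position 7: "a" => no
  Position 8: "b" => no
  Position 9: "a" => no
  Position 10: "b" => no
  Position 11: "c" => MATCH
Total occurrences: 5

5


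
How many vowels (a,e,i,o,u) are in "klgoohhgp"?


Input: klgoohhgp
Checking each character:
  'k' at position 0: consonant
  'l' at position 1: consonant
  'g' at position 2: consonant
  'o' at position 3: vowel (running total: 1)
  'o' at position 4: vowel (running total: 2)
  'h' at position 5: consonant
  'h' at position 6: consonant
  'g' at position 7: consonant
  'p' at position 8: consonant
Total vowels: 2

2


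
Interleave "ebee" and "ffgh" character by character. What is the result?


Interleaving "ebee" and "ffgh":
  Position 0: 'e' from first, 'f' from second => "ef"
  Position 1: 'b' from first, 'f' from second => "bf"
  Position 2: 'e' from first, 'g' from second => "eg"
  Position 3: 'e' from first, 'h' from second => "eh"
Result: efbfegeh

efbfegeh


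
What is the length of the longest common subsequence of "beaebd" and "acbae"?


LCS of "beaebd" and "acbae"
DP table:
           a    c    b    a    e
      0    0    0    0    0    0
  b   0    0    0    1    1    1
  e   0    0    0    1    1    2
  a   0    1    1    1    2    2
  e   0    1    1    1    2    3
  b   0    1    1    2    2    3
  d   0    1    1    2    2    3
LCS length = dp[6][5] = 3

3


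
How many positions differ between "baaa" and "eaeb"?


Comparing "baaa" and "eaeb" position by position:
  Position 0: 'b' vs 'e' => DIFFER
  Position 1: 'a' vs 'a' => same
  Position 2: 'a' vs 'e' => DIFFER
  Position 3: 'a' vs 'b' => DIFFER
Positions that differ: 3

3


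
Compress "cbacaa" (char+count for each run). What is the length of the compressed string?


Input: cbacaa
Runs:
  'c' x 1 => "c1"
  'b' x 1 => "b1"
  'a' x 1 => "a1"
  'c' x 1 => "c1"
  'a' x 2 => "a2"
Compressed: "c1b1a1c1a2"
Compressed length: 10

10


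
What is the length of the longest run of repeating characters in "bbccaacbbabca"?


Input: "bbccaacbbabca"
Scanning for longest run:
  Position 1 ('b'): continues run of 'b', length=2
  Position 2 ('c'): new char, reset run to 1
  Position 3 ('c'): continues run of 'c', length=2
  Position 4 ('a'): new char, reset run to 1
  Position 5 ('a'): continues run of 'a', length=2
  Position 6 ('c'): new char, reset run to 1
  Position 7 ('b'): new char, reset run to 1
  Position 8 ('b'): continues run of 'b', length=2
  Position 9 ('a'): new char, reset run to 1
  Position 10 ('b'): new char, reset run to 1
  Position 11 ('c'): new char, reset run to 1
  Position 12 ('a'): new char, reset run to 1
Longest run: 'b' with length 2

2


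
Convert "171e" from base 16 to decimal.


Input: "171e" in base 16
Positional expansion:
  Digit '1' (value 1) x 16^3 = 4096
  Digit '7' (value 7) x 16^2 = 1792
  Digit '1' (value 1) x 16^1 = 16
  Digit 'e' (value 14) x 16^0 = 14
Sum = 5918

5918


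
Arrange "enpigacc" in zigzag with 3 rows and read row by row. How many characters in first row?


Zigzag "enpigacc" into 3 rows:
Placing characters:
  'e' => row 0
  'n' => row 1
  'p' => row 2
  'i' => row 1
  'g' => row 0
  'a' => row 1
  'c' => row 2
  'c' => row 1
Rows:
  Row 0: "eg"
  Row 1: "niac"
  Row 2: "pc"
First row length: 2

2


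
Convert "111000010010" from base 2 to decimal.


Input: "111000010010" in base 2
Positional expansion:
  Digit '1' (value 1) x 2^11 = 2048
  Digit '1' (value 1) x 2^10 = 1024
  Digit '1' (value 1) x 2^9 = 512
  Digit '0' (value 0) x 2^8 = 0
  Digit '0' (value 0) x 2^7 = 0
  Digit '0' (value 0) x 2^6 = 0
  Digit '0' (value 0) x 2^5 = 0
  Digit '1' (value 1) x 2^4 = 16
  Digit '0' (value 0) x 2^3 = 0
  Digit '0' (value 0) x 2^2 = 0
  Digit '1' (value 1) x 2^1 = 2
  Digit '0' (value 0) x 2^0 = 0
Sum = 3602

3602


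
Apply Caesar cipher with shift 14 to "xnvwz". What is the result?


Caesar cipher: shift "xnvwz" by 14
  'x' (pos 23) + 14 = pos 11 = 'l'
  'n' (pos 13) + 14 = pos 1 = 'b'
  'v' (pos 21) + 14 = pos 9 = 'j'
  'w' (pos 22) + 14 = pos 10 = 'k'
  'z' (pos 25) + 14 = pos 13 = 'n'
Result: lbjkn

lbjkn


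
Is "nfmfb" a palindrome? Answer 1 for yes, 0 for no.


Input: nfmfb
Reversed: bfmfn
  Compare pos 0 ('n') with pos 4 ('b'): MISMATCH
  Compare pos 1 ('f') with pos 3 ('f'): match
Result: not a palindrome

0


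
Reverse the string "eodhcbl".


Input: eodhcbl
Reading characters right to left:
  Position 6: 'l'
  Position 5: 'b'
  Position 4: 'c'
  Position 3: 'h'
  Position 2: 'd'
  Position 1: 'o'
  Position 0: 'e'
Reversed: lbchdoe

lbchdoe


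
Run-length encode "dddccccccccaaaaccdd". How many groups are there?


Input: dddccccccccaaaaccdd
Scanning for consecutive runs:
  Group 1: 'd' x 3 (positions 0-2)
  Group 2: 'c' x 8 (positions 3-10)
  Group 3: 'a' x 4 (positions 11-14)
  Group 4: 'c' x 2 (positions 15-16)
  Group 5: 'd' x 2 (positions 17-18)
Total groups: 5

5


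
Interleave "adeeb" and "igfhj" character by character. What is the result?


Interleaving "adeeb" and "igfhj":
  Position 0: 'a' from first, 'i' from second => "ai"
  Position 1: 'd' from first, 'g' from second => "dg"
  Position 2: 'e' from first, 'f' from second => "ef"
  Position 3: 'e' from first, 'h' from second => "eh"
  Position 4: 'b' from first, 'j' from second => "bj"
Result: aidgefehbj

aidgefehbj


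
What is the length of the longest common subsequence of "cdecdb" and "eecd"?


LCS of "cdecdb" and "eecd"
DP table:
           e    e    c    d
      0    0    0    0    0
  c   0    0    0    1    1
  d   0    0    0    1    2
  e   0    1    1    1    2
  c   0    1    1    2    2
  d   0    1    1    2    3
  b   0    1    1    2    3
LCS length = dp[6][4] = 3

3


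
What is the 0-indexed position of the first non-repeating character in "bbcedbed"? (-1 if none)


Input: bbcedbed
Character frequencies:
  'b': 3
  'c': 1
  'd': 2
  'e': 2
Scanning left to right for freq == 1:
  Position 0 ('b'): freq=3, skip
  Position 1 ('b'): freq=3, skip
  Position 2 ('c'): unique! => answer = 2

2


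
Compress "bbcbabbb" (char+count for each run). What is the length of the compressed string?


Input: bbcbabbb
Runs:
  'b' x 2 => "b2"
  'c' x 1 => "c1"
  'b' x 1 => "b1"
  'a' x 1 => "a1"
  'b' x 3 => "b3"
Compressed: "b2c1b1a1b3"
Compressed length: 10

10


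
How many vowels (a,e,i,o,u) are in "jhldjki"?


Input: jhldjki
Checking each character:
  'j' at position 0: consonant
  'h' at position 1: consonant
  'l' at position 2: consonant
  'd' at position 3: consonant
  'j' at position 4: consonant
  'k' at position 5: consonant
  'i' at position 6: vowel (running total: 1)
Total vowels: 1

1


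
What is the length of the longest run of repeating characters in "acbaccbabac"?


Input: "acbaccbabac"
Scanning for longest run:
  Position 1 ('c'): new char, reset run to 1
  Position 2 ('b'): new char, reset run to 1
  Position 3 ('a'): new char, reset run to 1
  Position 4 ('c'): new char, reset run to 1
  Position 5 ('c'): continues run of 'c', length=2
  Position 6 ('b'): new char, reset run to 1
  Position 7 ('a'): new char, reset run to 1
  Position 8 ('b'): new char, reset run to 1
  Position 9 ('a'): new char, reset run to 1
  Position 10 ('c'): new char, reset run to 1
Longest run: 'c' with length 2

2


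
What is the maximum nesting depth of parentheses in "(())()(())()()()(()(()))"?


Input: "(())()(())()()()(()(()))"
Tracking depth:
  Position 0 '(': depth becomes 1
  Position 1 '(': depth becomes 2
  Position 2 ')': depth becomes 1
  Position 3 ')': depth becomes 0
  Position 4 '(': depth becomes 1
  Position 5 ')': depth becomes 0
  Position 6 '(': depth becomes 1
  Position 7 '(': depth becomes 2
  Position 8 ')': depth becomes 1
  Position 9 ')': depth becomes 0
  Position 10 '(': depth becomes 1
  Position 11 ')': depth becomes 0
  Position 12 '(': depth becomes 1
  Position 13 ')': depth becomes 0
  Position 14 '(': depth becomes 1
  Position 15 ')': depth becomes 0
  Position 16 '(': depth becomes 1
  Position 17 '(': depth becomes 2
  Position 18 ')': depth becomes 1
  Position 19 '(': depth becomes 2
  Position 20 '(': depth becomes 3
  Position 21 ')': depth becomes 2
  Position 22 ')': depth becomes 1
  Position 23 ')': depth becomes 0
Maximum depth reached: 3

3


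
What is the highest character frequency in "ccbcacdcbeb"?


Input: ccbcacdcbeb
Character counts:
  'a': 1
  'b': 3
  'c': 5
  'd': 1
  'e': 1
Maximum frequency: 5

5


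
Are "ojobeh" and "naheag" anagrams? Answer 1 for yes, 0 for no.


Strings: "ojobeh", "naheag"
Sorted first:  behjoo
Sorted second: aaeghn
Differ at position 0: 'b' vs 'a' => not anagrams

0


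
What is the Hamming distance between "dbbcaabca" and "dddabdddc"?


Comparing "dbbcaabca" and "dddabdddc" position by position:
  Position 0: 'd' vs 'd' => same
  Position 1: 'b' vs 'd' => differ
  Position 2: 'b' vs 'd' => differ
  Position 3: 'c' vs 'a' => differ
  Position 4: 'a' vs 'b' => differ
  Position 5: 'a' vs 'd' => differ
  Position 6: 'b' vs 'd' => differ
  Position 7: 'c' vs 'd' => differ
  Position 8: 'a' vs 'c' => differ
Total differences (Hamming distance): 8

8


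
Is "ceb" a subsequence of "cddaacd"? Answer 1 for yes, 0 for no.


Check if "ceb" is a subsequence of "cddaacd"
Greedy scan:
  Position 0 ('c'): matches sub[0] = 'c'
  Position 1 ('d'): no match needed
  Position 2 ('d'): no match needed
  Position 3 ('a'): no match needed
  Position 4 ('a'): no match needed
  Position 5 ('c'): no match needed
  Position 6 ('d'): no match needed
Only matched 1/3 characters => not a subsequence

0


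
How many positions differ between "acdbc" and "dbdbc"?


Comparing "acdbc" and "dbdbc" position by position:
  Position 0: 'a' vs 'd' => DIFFER
  Position 1: 'c' vs 'b' => DIFFER
  Position 2: 'd' vs 'd' => same
  Position 3: 'b' vs 'b' => same
  Position 4: 'c' vs 'c' => same
Positions that differ: 2

2


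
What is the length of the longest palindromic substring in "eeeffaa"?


Input: "eeeffaa"
Checking substrings for palindromes:
  [0:3] "eee" (len 3) => palindrome
  [0:2] "ee" (len 2) => palindrome
  [1:3] "ee" (len 2) => palindrome
  [3:5] "ff" (len 2) => palindrome
  [5:7] "aa" (len 2) => palindrome
Longest palindromic substring: "eee" with length 3

3


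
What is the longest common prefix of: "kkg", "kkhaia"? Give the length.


Words: kkg, kkhaia
  Position 0: all 'k' => match
  Position 1: all 'k' => match
  Position 2: ('g', 'h') => mismatch, stop
LCP = "kk" (length 2)

2


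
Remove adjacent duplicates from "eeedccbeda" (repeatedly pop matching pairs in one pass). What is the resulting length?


Input: eeedccbeda
Stack-based adjacent duplicate removal:
  Read 'e': push. Stack: e
  Read 'e': matches stack top 'e' => pop. Stack: (empty)
  Read 'e': push. Stack: e
  Read 'd': push. Stack: ed
  Read 'c': push. Stack: edc
  Read 'c': matches stack top 'c' => pop. Stack: ed
  Read 'b': push. Stack: edb
  Read 'e': push. Stack: edbe
  Read 'd': push. Stack: edbed
  Read 'a': push. Stack: edbeda
Final stack: "edbeda" (length 6)

6


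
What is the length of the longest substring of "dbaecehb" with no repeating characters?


Input: "dbaecehb"
Sliding window (track last position of each char):
  Position 0 ('d'): window [0,0] length 1 -- new best
  Position 1 ('b'): window [0,1] length 2 -- new best
  Position 2 ('a'): window [0,2] length 3 -- new best
  Position 3 ('e'): window [0,3] length 4 -- new best
  Position 4 ('c'): window [0,4] length 5 -- new best
  Position 5 ('e'): repeat (last at 3), move window start to 4
  Position 5 ('e'): window [4,5] length 2
  Position 6 ('h'): window [4,6] length 3
  Position 7 ('b'): window [4,7] length 4
Longest substring with no repeats: "dbaec" with length 5

5


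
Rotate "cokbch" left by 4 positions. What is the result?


Input: "cokbch", rotate left by 4
First 4 characters: "cokb"
Remaining characters: "ch"
Concatenate remaining + first: "ch" + "cokb" = "chcokb"

chcokb


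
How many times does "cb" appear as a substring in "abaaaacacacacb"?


Searching for "cb" in "abaaaacacacacb"
Scanning each position:
  Position 0: "ab" => no
  Position 1: "ba" => no
  Position 2: "aa" => no
  Position 3: "aa" => no
  Position 4: "aa" => no
  Position 5: "ac" => no
  Position 6: "ca" => no
  Position 7: "ac" => no
  Position 8: "ca" => no
  Position 9: "ac" => no
  Position 10: "ca" => no
  Position 11: "ac" => no
  Position 12: "cb" => MATCH
Total occurrences: 1

1


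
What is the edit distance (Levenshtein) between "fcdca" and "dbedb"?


Computing edit distance: "fcdca" -> "dbedb"
DP table:
           d    b    e    d    b
      0    1    2    3    4    5
  f   1    1    2    3    4    5
  c   2    2    2    3    4    5
  d   3    2    3    3    3    4
  c   4    3    3    4    4    4
  a   5    4    4    4    5    5
Edit distance = dp[5][5] = 5

5


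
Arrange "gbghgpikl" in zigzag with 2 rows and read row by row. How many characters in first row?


Zigzag "gbghgpikl" into 2 rows:
Placing characters:
  'g' => row 0
  'b' => row 1
  'g' => row 0
  'h' => row 1
  'g' => row 0
  'p' => row 1
  'i' => row 0
  'k' => row 1
  'l' => row 0
Rows:
  Row 0: "gggil"
  Row 1: "bhpk"
First row length: 5

5


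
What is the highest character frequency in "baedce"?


Input: baedce
Character counts:
  'a': 1
  'b': 1
  'c': 1
  'd': 1
  'e': 2
Maximum frequency: 2

2


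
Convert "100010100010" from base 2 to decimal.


Input: "100010100010" in base 2
Positional expansion:
  Digit '1' (value 1) x 2^11 = 2048
  Digit '0' (value 0) x 2^10 = 0
  Digit '0' (value 0) x 2^9 = 0
  Digit '0' (value 0) x 2^8 = 0
  Digit '1' (value 1) x 2^7 = 128
  Digit '0' (value 0) x 2^6 = 0
  Digit '1' (value 1) x 2^5 = 32
  Digit '0' (value 0) x 2^4 = 0
  Digit '0' (value 0) x 2^3 = 0
  Digit '0' (value 0) x 2^2 = 0
  Digit '1' (value 1) x 2^1 = 2
  Digit '0' (value 0) x 2^0 = 0
Sum = 2210

2210


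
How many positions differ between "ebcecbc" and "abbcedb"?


Comparing "ebcecbc" and "abbcedb" position by position:
  Position 0: 'e' vs 'a' => DIFFER
  Position 1: 'b' vs 'b' => same
  Position 2: 'c' vs 'b' => DIFFER
  Position 3: 'e' vs 'c' => DIFFER
  Position 4: 'c' vs 'e' => DIFFER
  Position 5: 'b' vs 'd' => DIFFER
  Position 6: 'c' vs 'b' => DIFFER
Positions that differ: 6

6


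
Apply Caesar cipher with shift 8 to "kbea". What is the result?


Caesar cipher: shift "kbea" by 8
  'k' (pos 10) + 8 = pos 18 = 's'
  'b' (pos 1) + 8 = pos 9 = 'j'
  'e' (pos 4) + 8 = pos 12 = 'm'
  'a' (pos 0) + 8 = pos 8 = 'i'
Result: sjmi

sjmi


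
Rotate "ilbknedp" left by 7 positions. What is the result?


Input: "ilbknedp", rotate left by 7
First 7 characters: "ilbkned"
Remaining characters: "p"
Concatenate remaining + first: "p" + "ilbkned" = "pilbkned"

pilbkned


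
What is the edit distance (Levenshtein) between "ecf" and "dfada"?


Computing edit distance: "ecf" -> "dfada"
DP table:
           d    f    a    d    a
      0    1    2    3    4    5
  e   1    1    2    3    4    5
  c   2    2    2    3    4    5
  f   3    3    2    3    4    5
Edit distance = dp[3][5] = 5

5


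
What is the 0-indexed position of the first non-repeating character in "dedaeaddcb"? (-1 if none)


Input: dedaeaddcb
Character frequencies:
  'a': 2
  'b': 1
  'c': 1
  'd': 4
  'e': 2
Scanning left to right for freq == 1:
  Position 0 ('d'): freq=4, skip
  Position 1 ('e'): freq=2, skip
  Position 2 ('d'): freq=4, skip
  Position 3 ('a'): freq=2, skip
  Position 4 ('e'): freq=2, skip
  Position 5 ('a'): freq=2, skip
  Position 6 ('d'): freq=4, skip
  Position 7 ('d'): freq=4, skip
  Position 8 ('c'): unique! => answer = 8

8


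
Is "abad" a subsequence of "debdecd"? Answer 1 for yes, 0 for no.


Check if "abad" is a subsequence of "debdecd"
Greedy scan:
  Position 0 ('d'): no match needed
  Position 1 ('e'): no match needed
  Position 2 ('b'): no match needed
  Position 3 ('d'): no match needed
  Position 4 ('e'): no match needed
  Position 5 ('c'): no match needed
  Position 6 ('d'): no match needed
Only matched 0/4 characters => not a subsequence

0


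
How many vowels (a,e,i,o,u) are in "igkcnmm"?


Input: igkcnmm
Checking each character:
  'i' at position 0: vowel (running total: 1)
  'g' at position 1: consonant
  'k' at position 2: consonant
  'c' at position 3: consonant
  'n' at position 4: consonant
  'm' at position 5: consonant
  'm' at position 6: consonant
Total vowels: 1

1


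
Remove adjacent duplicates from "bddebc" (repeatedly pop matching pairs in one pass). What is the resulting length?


Input: bddebc
Stack-based adjacent duplicate removal:
  Read 'b': push. Stack: b
  Read 'd': push. Stack: bd
  Read 'd': matches stack top 'd' => pop. Stack: b
  Read 'e': push. Stack: be
  Read 'b': push. Stack: beb
  Read 'c': push. Stack: bebc
Final stack: "bebc" (length 4)

4


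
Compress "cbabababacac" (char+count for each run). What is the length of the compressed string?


Input: cbabababacac
Runs:
  'c' x 1 => "c1"
  'b' x 1 => "b1"
  'a' x 1 => "a1"
  'b' x 1 => "b1"
  'a' x 1 => "a1"
  'b' x 1 => "b1"
  'a' x 1 => "a1"
  'b' x 1 => "b1"
  'a' x 1 => "a1"
  'c' x 1 => "c1"
  'a' x 1 => "a1"
  'c' x 1 => "c1"
Compressed: "c1b1a1b1a1b1a1b1a1c1a1c1"
Compressed length: 24

24


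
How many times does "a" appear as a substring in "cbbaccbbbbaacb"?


Searching for "a" in "cbbaccbbbbaacb"
Scanning each position:
  Position 0: "c" => no
  Position 1: "b" => no
  Position 2: "b" => no
  Position 3: "a" => MATCH
  Position 4: "c" => no
  Position 5: "c" => no
  Position 6: "b" => no
  Position 7: "b" => no
  Position 8: "b" => no
  Position 9: "b" => no
  Position 10: "a" => MATCH
  Position 11: "a" => MATCH
  Position 12: "c" => no
  Position 13: "b" => no
Total occurrences: 3

3


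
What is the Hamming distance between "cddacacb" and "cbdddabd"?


Comparing "cddacacb" and "cbdddabd" position by position:
  Position 0: 'c' vs 'c' => same
  Position 1: 'd' vs 'b' => differ
  Position 2: 'd' vs 'd' => same
  Position 3: 'a' vs 'd' => differ
  Position 4: 'c' vs 'd' => differ
  Position 5: 'a' vs 'a' => same
  Position 6: 'c' vs 'b' => differ
  Position 7: 'b' vs 'd' => differ
Total differences (Hamming distance): 5

5


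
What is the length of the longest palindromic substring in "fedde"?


Input: "fedde"
Checking substrings for palindromes:
  [1:5] "edde" (len 4) => palindrome
  [2:4] "dd" (len 2) => palindrome
Longest palindromic substring: "edde" with length 4

4


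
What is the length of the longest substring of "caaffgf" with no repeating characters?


Input: "caaffgf"
Sliding window (track last position of each char):
  Position 0 ('c'): window [0,0] length 1 -- new best
  Position 1 ('a'): window [0,1] length 2 -- new best
  Position 2 ('a'): repeat (last at 1), move window start to 2
  Position 2 ('a'): window [2,2] length 1
  Position 3 ('f'): window [2,3] length 2
  Position 4 ('f'): repeat (last at 3), move window start to 4
  Position 4 ('f'): window [4,4] length 1
  Position 5 ('g'): window [4,5] length 2
  Position 6 ('f'): repeat (last at 4), move window start to 5
  Position 6 ('f'): window [5,6] length 2
Longest substring with no repeats: "ca" with length 2

2


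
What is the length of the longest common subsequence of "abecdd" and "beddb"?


LCS of "abecdd" and "beddb"
DP table:
           b    e    d    d    b
      0    0    0    0    0    0
  a   0    0    0    0    0    0
  b   0    1    1    1    1    1
  e   0    1    2    2    2    2
  c   0    1    2    2    2    2
  d   0    1    2    3    3    3
  d   0    1    2    3    4    4
LCS length = dp[6][5] = 4

4


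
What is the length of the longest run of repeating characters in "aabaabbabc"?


Input: "aabaabbabc"
Scanning for longest run:
  Position 1 ('a'): continues run of 'a', length=2
  Position 2 ('b'): new char, reset run to 1
  Position 3 ('a'): new char, reset run to 1
  Position 4 ('a'): continues run of 'a', length=2
  Position 5 ('b'): new char, reset run to 1
  Position 6 ('b'): continues run of 'b', length=2
  Position 7 ('a'): new char, reset run to 1
  Position 8 ('b'): new char, reset run to 1
  Position 9 ('c'): new char, reset run to 1
Longest run: 'a' with length 2

2


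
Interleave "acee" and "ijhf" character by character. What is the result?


Interleaving "acee" and "ijhf":
  Position 0: 'a' from first, 'i' from second => "ai"
  Position 1: 'c' from first, 'j' from second => "cj"
  Position 2: 'e' from first, 'h' from second => "eh"
  Position 3: 'e' from first, 'f' from second => "ef"
Result: aicjehef

aicjehef


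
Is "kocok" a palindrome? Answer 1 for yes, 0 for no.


Input: kocok
Reversed: kocok
  Compare pos 0 ('k') with pos 4 ('k'): match
  Compare pos 1 ('o') with pos 3 ('o'): match
Result: palindrome

1


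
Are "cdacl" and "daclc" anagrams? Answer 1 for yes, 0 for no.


Strings: "cdacl", "daclc"
Sorted first:  accdl
Sorted second: accdl
Sorted forms match => anagrams

1


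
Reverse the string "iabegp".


Input: iabegp
Reading characters right to left:
  Position 5: 'p'
  Position 4: 'g'
  Position 3: 'e'
  Position 2: 'b'
  Position 1: 'a'
  Position 0: 'i'
Reversed: pgebai

pgebai


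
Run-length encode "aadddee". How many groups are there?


Input: aadddee
Scanning for consecutive runs:
  Group 1: 'a' x 2 (positions 0-1)
  Group 2: 'd' x 3 (positions 2-4)
  Group 3: 'e' x 2 (positions 5-6)
Total groups: 3

3


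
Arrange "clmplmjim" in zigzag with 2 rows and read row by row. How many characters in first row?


Zigzag "clmplmjim" into 2 rows:
Placing characters:
  'c' => row 0
  'l' => row 1
  'm' => row 0
  'p' => row 1
  'l' => row 0
  'm' => row 1
  'j' => row 0
  'i' => row 1
  'm' => row 0
Rows:
  Row 0: "cmljm"
  Row 1: "lpmi"
First row length: 5

5


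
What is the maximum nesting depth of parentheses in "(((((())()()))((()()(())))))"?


Input: "(((((())()()))((()()(())))))"
Tracking depth:
  Position 0 '(': depth becomes 1
  Position 1 '(': depth becomes 2
  Position 2 '(': depth becomes 3
  Position 3 '(': depth becomes 4
  Position 4 '(': depth becomes 5
  Position 5 '(': depth becomes 6
  Position 6 ')': depth becomes 5
  Position 7 ')': depth becomes 4
  Position 8 '(': depth becomes 5
  Position 9 ')': depth becomes 4
  Position 10 '(': depth becomes 5
  Position 11 ')': depth becomes 4
  Position 12 ')': depth becomes 3
  Position 13 ')': depth becomes 2
  Position 14 '(': depth becomes 3
  Position 15 '(': depth becomes 4
  Position 16 '(': depth becomes 5
  Position 17 ')': depth becomes 4
  Position 18 '(': depth becomes 5
  Position 19 ')': depth becomes 4
  Position 20 '(': depth becomes 5
  Position 21 '(': depth becomes 6
  Position 22 ')': depth becomes 5
  Position 23 ')': depth becomes 4
  Position 24 ')': depth becomes 3
  Position 25 ')': depth becomes 2
  Position 26 ')': depth becomes 1
  Position 27 ')': depth becomes 0
Maximum depth reached: 6

6


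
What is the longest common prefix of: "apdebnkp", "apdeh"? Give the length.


Words: apdebnkp, apdeh
  Position 0: all 'a' => match
  Position 1: all 'p' => match
  Position 2: all 'd' => match
  Position 3: all 'e' => match
  Position 4: ('b', 'h') => mismatch, stop
LCP = "apde" (length 4)

4


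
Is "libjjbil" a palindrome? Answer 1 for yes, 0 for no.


Input: libjjbil
Reversed: libjjbil
  Compare pos 0 ('l') with pos 7 ('l'): match
  Compare pos 1 ('i') with pos 6 ('i'): match
  Compare pos 2 ('b') with pos 5 ('b'): match
  Compare pos 3 ('j') with pos 4 ('j'): match
Result: palindrome

1


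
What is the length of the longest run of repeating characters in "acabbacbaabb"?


Input: "acabbacbaabb"
Scanning for longest run:
  Position 1 ('c'): new char, reset run to 1
  Position 2 ('a'): new char, reset run to 1
  Position 3 ('b'): new char, reset run to 1
  Position 4 ('b'): continues run of 'b', length=2
  Position 5 ('a'): new char, reset run to 1
  Position 6 ('c'): new char, reset run to 1
  Position 7 ('b'): new char, reset run to 1
  Position 8 ('a'): new char, reset run to 1
  Position 9 ('a'): continues run of 'a', length=2
  Position 10 ('b'): new char, reset run to 1
  Position 11 ('b'): continues run of 'b', length=2
Longest run: 'b' with length 2

2
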